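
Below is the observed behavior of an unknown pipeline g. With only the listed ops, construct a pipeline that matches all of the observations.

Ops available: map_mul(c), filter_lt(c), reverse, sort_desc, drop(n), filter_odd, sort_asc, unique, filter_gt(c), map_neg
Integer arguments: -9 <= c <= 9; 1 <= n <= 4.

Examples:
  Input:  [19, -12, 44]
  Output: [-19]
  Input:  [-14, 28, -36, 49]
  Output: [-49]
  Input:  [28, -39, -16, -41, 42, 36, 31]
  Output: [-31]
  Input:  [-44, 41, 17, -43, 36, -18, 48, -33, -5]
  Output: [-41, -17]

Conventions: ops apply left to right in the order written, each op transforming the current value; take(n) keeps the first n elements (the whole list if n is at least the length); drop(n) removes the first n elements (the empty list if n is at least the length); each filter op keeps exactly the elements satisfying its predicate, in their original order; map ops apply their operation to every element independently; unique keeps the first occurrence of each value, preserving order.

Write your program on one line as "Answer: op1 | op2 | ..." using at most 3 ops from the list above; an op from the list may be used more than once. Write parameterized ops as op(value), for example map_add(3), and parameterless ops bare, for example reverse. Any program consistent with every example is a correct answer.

map_neg | filter_odd | filter_lt(1)

Check, running the answer program on each example:
  [19, -12, 44] -> [-19, 12, -44] -> [-19] -> [-19]
  [-14, 28, -36, 49] -> [14, -28, 36, -49] -> [-49] -> [-49]
  [28, -39, -16, -41, 42, 36, 31] -> [-28, 39, 16, 41, -42, -36, -31] -> [39, 41, -31] -> [-31]
  [-44, 41, 17, -43, 36, -18, 48, -33, -5] -> [44, -41, -17, 43, -36, 18, -48, 33, 5] -> [-41, -17, 43, 33, 5] -> [-41, -17]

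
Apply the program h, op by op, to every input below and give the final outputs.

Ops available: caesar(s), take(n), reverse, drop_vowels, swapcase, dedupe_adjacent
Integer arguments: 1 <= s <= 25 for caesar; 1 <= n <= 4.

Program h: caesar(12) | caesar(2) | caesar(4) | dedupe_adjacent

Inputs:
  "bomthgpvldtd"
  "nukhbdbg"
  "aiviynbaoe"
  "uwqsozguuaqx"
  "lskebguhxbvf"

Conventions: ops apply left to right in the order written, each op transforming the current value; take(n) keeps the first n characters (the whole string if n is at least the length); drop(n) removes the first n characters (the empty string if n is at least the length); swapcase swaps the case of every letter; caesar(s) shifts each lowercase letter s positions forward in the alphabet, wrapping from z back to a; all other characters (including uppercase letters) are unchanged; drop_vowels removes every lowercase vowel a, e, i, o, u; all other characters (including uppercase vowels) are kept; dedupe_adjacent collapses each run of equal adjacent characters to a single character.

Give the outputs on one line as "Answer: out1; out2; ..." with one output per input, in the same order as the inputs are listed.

Execution, op by op:
  "bomthgpvldtd" -> "nayftsbhxpfp" -> "pcahvudjzrhr" -> "tgelzyhndvlv" -> "tgelzyhndvlv"
  "nukhbdbg" -> "zgwtnpns" -> "biyvprpu" -> "fmcztvty" -> "fmcztvty"
  "aiviynbaoe" -> "muhukznmaq" -> "owjwmbpocs" -> "sanaqftsgw" -> "sanaqftsgw"
  "uwqsozguuaqx" -> "gicealsggmcj" -> "ikegcnuiioel" -> "moikgrymmsip" -> "moikgrymsip"
  "lskebguhxbvf" -> "xewqnsgtjnhr" -> "zgyspuivlpjt" -> "dkcwtymzptnx" -> "dkcwtymzptnx"

"tgelzyhndvlv"; "fmcztvty"; "sanaqftsgw"; "moikgrymsip"; "dkcwtymzptnx"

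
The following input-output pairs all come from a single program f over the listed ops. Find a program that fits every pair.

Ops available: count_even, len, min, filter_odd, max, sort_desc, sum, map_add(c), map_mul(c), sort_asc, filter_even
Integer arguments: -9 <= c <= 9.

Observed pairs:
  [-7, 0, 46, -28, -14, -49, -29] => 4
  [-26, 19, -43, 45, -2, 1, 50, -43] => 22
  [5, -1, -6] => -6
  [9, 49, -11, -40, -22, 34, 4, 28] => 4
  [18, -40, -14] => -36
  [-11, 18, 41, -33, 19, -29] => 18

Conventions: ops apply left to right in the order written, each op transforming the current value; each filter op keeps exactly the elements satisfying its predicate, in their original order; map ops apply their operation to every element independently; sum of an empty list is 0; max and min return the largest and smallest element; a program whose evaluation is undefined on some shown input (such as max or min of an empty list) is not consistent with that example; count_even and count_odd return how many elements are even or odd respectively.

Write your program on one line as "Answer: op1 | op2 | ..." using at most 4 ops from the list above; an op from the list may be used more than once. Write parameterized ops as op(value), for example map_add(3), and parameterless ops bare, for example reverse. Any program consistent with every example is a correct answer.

sort_asc | sort_desc | filter_even | sum

Check, running the answer program on each example:
  [-7, 0, 46, -28, -14, -49, -29] -> [-49, -29, -28, -14, -7, 0, 46] -> [46, 0, -7, -14, -28, -29, -49] -> [46, 0, -14, -28] -> 4
  [-26, 19, -43, 45, -2, 1, 50, -43] -> [-43, -43, -26, -2, 1, 19, 45, 50] -> [50, 45, 19, 1, -2, -26, -43, -43] -> [50, -2, -26] -> 22
  [5, -1, -6] -> [-6, -1, 5] -> [5, -1, -6] -> [-6] -> -6
  [9, 49, -11, -40, -22, 34, 4, 28] -> [-40, -22, -11, 4, 9, 28, 34, 49] -> [49, 34, 28, 9, 4, -11, -22, -40] -> [34, 28, 4, -22, -40] -> 4
  [18, -40, -14] -> [-40, -14, 18] -> [18, -14, -40] -> [18, -14, -40] -> -36
  [-11, 18, 41, -33, 19, -29] -> [-33, -29, -11, 18, 19, 41] -> [41, 19, 18, -11, -29, -33] -> [18] -> 18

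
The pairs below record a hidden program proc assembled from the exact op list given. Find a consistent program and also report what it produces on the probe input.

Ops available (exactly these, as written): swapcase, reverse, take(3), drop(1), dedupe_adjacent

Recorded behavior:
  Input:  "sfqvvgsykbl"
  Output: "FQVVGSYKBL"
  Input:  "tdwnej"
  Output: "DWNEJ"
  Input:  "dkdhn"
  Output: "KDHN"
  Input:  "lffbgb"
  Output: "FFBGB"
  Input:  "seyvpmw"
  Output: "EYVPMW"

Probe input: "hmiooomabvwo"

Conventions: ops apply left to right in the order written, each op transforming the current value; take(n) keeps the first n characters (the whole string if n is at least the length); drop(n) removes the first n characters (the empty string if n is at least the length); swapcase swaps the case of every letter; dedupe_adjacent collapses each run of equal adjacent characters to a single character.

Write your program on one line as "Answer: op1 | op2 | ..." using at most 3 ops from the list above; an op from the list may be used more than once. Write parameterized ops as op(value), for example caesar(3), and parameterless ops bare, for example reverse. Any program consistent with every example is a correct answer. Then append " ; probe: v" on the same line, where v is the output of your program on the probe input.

swapcase | drop(1) ; probe: "MIOOOMABVWO"

Check, running the answer program on each example:
  "sfqvvgsykbl" -> "SFQVVGSYKBL" -> "FQVVGSYKBL"
  "tdwnej" -> "TDWNEJ" -> "DWNEJ"
  "dkdhn" -> "DKDHN" -> "KDHN"
  "lffbgb" -> "LFFBGB" -> "FFBGB"
  "seyvpmw" -> "SEYVPMW" -> "EYVPMW"
  probe: "hmiooomabvwo" -> "HMIOOOMABVWO" -> "MIOOOMABVWO"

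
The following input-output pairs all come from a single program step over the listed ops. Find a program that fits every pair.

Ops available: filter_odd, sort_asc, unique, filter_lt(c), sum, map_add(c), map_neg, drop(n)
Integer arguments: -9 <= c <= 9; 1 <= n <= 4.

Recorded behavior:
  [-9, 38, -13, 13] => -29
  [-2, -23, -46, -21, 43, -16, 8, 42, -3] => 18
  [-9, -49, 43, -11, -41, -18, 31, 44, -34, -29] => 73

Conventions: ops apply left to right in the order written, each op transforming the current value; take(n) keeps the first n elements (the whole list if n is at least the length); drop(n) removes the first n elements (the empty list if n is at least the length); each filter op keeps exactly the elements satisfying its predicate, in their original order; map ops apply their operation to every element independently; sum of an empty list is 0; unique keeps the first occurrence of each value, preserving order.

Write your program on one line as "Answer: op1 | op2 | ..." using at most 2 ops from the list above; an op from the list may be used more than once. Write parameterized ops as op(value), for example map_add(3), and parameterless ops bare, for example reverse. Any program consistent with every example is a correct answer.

map_neg | sum

Check, running the answer program on each example:
  [-9, 38, -13, 13] -> [9, -38, 13, -13] -> -29
  [-2, -23, -46, -21, 43, -16, 8, 42, -3] -> [2, 23, 46, 21, -43, 16, -8, -42, 3] -> 18
  [-9, -49, 43, -11, -41, -18, 31, 44, -34, -29] -> [9, 49, -43, 11, 41, 18, -31, -44, 34, 29] -> 73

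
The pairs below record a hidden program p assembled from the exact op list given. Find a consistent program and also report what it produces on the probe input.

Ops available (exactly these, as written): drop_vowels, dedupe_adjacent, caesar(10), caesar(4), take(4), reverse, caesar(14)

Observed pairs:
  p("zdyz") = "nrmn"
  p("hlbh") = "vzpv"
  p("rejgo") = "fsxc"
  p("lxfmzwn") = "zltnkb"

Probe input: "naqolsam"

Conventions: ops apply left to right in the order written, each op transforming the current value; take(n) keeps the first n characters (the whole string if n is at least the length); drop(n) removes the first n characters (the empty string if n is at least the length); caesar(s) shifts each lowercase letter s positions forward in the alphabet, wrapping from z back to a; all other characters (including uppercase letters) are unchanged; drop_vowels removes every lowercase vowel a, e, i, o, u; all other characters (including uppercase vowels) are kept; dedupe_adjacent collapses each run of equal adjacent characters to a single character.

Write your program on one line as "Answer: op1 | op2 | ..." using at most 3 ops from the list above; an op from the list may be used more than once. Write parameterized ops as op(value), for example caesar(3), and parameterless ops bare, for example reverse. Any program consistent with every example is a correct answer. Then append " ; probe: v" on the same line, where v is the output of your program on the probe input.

caesar(10) | caesar(4) | drop_vowels ; probe: "bczg"

Check, running the answer program on each example:
  "zdyz" -> "jnij" -> "nrmn" -> "nrmn"
  "hlbh" -> "rvlr" -> "vzpv" -> "vzpv"
  "rejgo" -> "botqy" -> "fsxuc" -> "fsxc"
  "lxfmzwn" -> "vhpwjgx" -> "zltankb" -> "zltnkb"
  probe: "naqolsam" -> "xkayvckw" -> "boeczgoa" -> "bczg"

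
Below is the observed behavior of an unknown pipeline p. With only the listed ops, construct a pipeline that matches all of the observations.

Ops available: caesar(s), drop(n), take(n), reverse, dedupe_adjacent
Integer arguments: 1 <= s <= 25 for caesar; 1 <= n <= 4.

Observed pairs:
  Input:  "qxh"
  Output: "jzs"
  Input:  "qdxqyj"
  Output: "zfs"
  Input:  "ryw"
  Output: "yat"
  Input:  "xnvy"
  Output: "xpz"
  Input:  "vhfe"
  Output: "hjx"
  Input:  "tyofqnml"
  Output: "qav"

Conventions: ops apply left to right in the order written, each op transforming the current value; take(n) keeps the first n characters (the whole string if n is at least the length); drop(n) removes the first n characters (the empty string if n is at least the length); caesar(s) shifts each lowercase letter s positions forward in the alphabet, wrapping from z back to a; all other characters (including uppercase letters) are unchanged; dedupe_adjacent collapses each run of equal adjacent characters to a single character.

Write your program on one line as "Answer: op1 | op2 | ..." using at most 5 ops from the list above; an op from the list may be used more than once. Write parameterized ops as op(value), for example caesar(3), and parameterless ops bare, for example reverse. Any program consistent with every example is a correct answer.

take(3) | caesar(17) | reverse | caesar(11)

Check, running the answer program on each example:
  "qxh" -> "qxh" -> "hoy" -> "yoh" -> "jzs"
  "qdxqyj" -> "qdx" -> "huo" -> "ouh" -> "zfs"
  "ryw" -> "ryw" -> "ipn" -> "npi" -> "yat"
  "xnvy" -> "xnv" -> "oem" -> "meo" -> "xpz"
  "vhfe" -> "vhf" -> "myw" -> "wym" -> "hjx"
  "tyofqnml" -> "tyo" -> "kpf" -> "fpk" -> "qav"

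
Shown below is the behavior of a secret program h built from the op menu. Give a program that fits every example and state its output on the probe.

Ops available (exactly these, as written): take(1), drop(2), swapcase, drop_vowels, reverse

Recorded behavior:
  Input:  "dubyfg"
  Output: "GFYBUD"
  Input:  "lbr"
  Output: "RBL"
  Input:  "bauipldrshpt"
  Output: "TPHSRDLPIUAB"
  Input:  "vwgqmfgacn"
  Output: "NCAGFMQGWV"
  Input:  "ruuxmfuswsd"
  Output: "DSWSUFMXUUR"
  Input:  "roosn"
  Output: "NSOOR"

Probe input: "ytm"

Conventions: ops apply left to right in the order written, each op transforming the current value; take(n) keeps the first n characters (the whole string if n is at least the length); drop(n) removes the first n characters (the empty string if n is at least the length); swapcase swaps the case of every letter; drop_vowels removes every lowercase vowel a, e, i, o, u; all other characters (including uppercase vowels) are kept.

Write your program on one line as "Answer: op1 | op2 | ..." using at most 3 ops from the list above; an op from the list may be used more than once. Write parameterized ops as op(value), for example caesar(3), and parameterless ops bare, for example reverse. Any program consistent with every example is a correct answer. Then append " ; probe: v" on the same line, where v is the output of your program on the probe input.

reverse | swapcase ; probe: "MTY"

Check, running the answer program on each example:
  "dubyfg" -> "gfybud" -> "GFYBUD"
  "lbr" -> "rbl" -> "RBL"
  "bauipldrshpt" -> "tphsrdlpiuab" -> "TPHSRDLPIUAB"
  "vwgqmfgacn" -> "ncagfmqgwv" -> "NCAGFMQGWV"
  "ruuxmfuswsd" -> "dswsufmxuur" -> "DSWSUFMXUUR"
  "roosn" -> "nsoor" -> "NSOOR"
  probe: "ytm" -> "mty" -> "MTY"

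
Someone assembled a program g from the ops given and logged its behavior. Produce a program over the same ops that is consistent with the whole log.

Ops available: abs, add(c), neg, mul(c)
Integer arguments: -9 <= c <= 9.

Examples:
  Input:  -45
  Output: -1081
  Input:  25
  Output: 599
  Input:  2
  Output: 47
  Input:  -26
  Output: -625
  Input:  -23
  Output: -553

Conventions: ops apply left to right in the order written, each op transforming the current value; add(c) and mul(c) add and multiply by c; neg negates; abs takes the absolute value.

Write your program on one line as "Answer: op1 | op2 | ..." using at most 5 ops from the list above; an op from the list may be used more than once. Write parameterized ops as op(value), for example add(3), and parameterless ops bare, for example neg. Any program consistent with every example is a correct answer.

mul(-4) | mul(6) | add(1) | neg

Check, running the answer program on each example:
  -45 -> 180 -> 1080 -> 1081 -> -1081
  25 -> -100 -> -600 -> -599 -> 599
  2 -> -8 -> -48 -> -47 -> 47
  -26 -> 104 -> 624 -> 625 -> -625
  -23 -> 92 -> 552 -> 553 -> -553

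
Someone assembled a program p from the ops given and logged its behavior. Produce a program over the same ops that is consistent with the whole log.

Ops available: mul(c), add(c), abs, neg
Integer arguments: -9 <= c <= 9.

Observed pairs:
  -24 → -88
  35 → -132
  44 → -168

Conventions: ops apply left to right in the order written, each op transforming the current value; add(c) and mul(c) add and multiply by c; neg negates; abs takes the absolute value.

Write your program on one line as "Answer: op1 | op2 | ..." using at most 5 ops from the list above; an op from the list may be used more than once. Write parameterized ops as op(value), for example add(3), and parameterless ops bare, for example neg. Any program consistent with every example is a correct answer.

abs | neg | add(2) | mul(4)

Check, running the answer program on each example:
  -24 -> 24 -> -24 -> -22 -> -88
  35 -> 35 -> -35 -> -33 -> -132
  44 -> 44 -> -44 -> -42 -> -168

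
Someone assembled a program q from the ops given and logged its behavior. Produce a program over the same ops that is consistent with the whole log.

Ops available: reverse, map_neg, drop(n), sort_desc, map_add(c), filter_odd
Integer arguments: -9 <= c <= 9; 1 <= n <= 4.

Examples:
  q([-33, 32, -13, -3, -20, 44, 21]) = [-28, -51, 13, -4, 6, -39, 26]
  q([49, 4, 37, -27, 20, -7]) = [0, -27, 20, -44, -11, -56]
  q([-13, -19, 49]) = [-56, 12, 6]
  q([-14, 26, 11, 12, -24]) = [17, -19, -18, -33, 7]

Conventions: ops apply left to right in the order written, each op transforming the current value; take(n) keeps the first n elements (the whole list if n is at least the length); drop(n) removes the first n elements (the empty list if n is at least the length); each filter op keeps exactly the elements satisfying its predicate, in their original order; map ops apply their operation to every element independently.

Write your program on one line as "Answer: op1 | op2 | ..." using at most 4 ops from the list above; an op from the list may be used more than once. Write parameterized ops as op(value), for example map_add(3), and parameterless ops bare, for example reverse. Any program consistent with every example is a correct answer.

map_add(3) | map_add(4) | reverse | map_neg

Check, running the answer program on each example:
  [-33, 32, -13, -3, -20, 44, 21] -> [-30, 35, -10, 0, -17, 47, 24] -> [-26, 39, -6, 4, -13, 51, 28] -> [28, 51, -13, 4, -6, 39, -26] -> [-28, -51, 13, -4, 6, -39, 26]
  [49, 4, 37, -27, 20, -7] -> [52, 7, 40, -24, 23, -4] -> [56, 11, 44, -20, 27, 0] -> [0, 27, -20, 44, 11, 56] -> [0, -27, 20, -44, -11, -56]
  [-13, -19, 49] -> [-10, -16, 52] -> [-6, -12, 56] -> [56, -12, -6] -> [-56, 12, 6]
  [-14, 26, 11, 12, -24] -> [-11, 29, 14, 15, -21] -> [-7, 33, 18, 19, -17] -> [-17, 19, 18, 33, -7] -> [17, -19, -18, -33, 7]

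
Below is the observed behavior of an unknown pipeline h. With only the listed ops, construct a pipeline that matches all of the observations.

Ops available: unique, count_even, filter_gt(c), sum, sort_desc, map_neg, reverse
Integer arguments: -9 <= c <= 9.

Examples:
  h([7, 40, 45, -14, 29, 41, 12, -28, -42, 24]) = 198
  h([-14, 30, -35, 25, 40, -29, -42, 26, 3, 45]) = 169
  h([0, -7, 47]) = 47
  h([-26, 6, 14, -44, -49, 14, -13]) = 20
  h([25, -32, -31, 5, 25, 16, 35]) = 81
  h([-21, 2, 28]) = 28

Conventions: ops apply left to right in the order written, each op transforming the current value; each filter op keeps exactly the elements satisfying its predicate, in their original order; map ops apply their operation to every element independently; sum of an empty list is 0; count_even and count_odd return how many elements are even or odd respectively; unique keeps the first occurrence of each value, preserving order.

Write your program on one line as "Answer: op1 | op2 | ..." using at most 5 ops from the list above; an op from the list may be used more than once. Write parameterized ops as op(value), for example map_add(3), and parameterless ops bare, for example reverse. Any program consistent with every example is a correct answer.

reverse | unique | reverse | filter_gt(2) | sum

Check, running the answer program on each example:
  [7, 40, 45, -14, 29, 41, 12, -28, -42, 24] -> [24, -42, -28, 12, 41, 29, -14, 45, 40, 7] -> [24, -42, -28, 12, 41, 29, -14, 45, 40, 7] -> [7, 40, 45, -14, 29, 41, 12, -28, -42, 24] -> [7, 40, 45, 29, 41, 12, 24] -> 198
  [-14, 30, -35, 25, 40, -29, -42, 26, 3, 45] -> [45, 3, 26, -42, -29, 40, 25, -35, 30, -14] -> [45, 3, 26, -42, -29, 40, 25, -35, 30, -14] -> [-14, 30, -35, 25, 40, -29, -42, 26, 3, 45] -> [30, 25, 40, 26, 3, 45] -> 169
  [0, -7, 47] -> [47, -7, 0] -> [47, -7, 0] -> [0, -7, 47] -> [47] -> 47
  [-26, 6, 14, -44, -49, 14, -13] -> [-13, 14, -49, -44, 14, 6, -26] -> [-13, 14, -49, -44, 6, -26] -> [-26, 6, -44, -49, 14, -13] -> [6, 14] -> 20
  [25, -32, -31, 5, 25, 16, 35] -> [35, 16, 25, 5, -31, -32, 25] -> [35, 16, 25, 5, -31, -32] -> [-32, -31, 5, 25, 16, 35] -> [5, 25, 16, 35] -> 81
  [-21, 2, 28] -> [28, 2, -21] -> [28, 2, -21] -> [-21, 2, 28] -> [28] -> 28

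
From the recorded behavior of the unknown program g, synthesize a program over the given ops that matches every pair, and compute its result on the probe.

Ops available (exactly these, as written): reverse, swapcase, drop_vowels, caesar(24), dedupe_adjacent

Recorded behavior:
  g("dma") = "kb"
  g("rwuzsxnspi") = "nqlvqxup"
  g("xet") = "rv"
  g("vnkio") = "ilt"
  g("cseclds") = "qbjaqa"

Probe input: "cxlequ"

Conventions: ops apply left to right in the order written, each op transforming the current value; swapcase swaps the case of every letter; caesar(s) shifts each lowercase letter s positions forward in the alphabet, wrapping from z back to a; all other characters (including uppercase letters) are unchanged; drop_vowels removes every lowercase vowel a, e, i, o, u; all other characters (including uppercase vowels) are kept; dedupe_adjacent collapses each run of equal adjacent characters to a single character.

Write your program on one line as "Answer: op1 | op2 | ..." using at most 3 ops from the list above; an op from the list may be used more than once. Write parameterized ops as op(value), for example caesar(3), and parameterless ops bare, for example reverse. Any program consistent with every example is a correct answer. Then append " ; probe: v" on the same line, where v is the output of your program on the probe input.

drop_vowels | reverse | caesar(24) ; probe: "ojva"

Check, running the answer program on each example:
  "dma" -> "dm" -> "md" -> "kb"
  "rwuzsxnspi" -> "rwzsxnsp" -> "psnxszwr" -> "nqlvqxup"
  "xet" -> "xt" -> "tx" -> "rv"
  "vnkio" -> "vnk" -> "knv" -> "ilt"
  "cseclds" -> "csclds" -> "sdlcsc" -> "qbjaqa"
  probe: "cxlequ" -> "cxlq" -> "qlxc" -> "ojva"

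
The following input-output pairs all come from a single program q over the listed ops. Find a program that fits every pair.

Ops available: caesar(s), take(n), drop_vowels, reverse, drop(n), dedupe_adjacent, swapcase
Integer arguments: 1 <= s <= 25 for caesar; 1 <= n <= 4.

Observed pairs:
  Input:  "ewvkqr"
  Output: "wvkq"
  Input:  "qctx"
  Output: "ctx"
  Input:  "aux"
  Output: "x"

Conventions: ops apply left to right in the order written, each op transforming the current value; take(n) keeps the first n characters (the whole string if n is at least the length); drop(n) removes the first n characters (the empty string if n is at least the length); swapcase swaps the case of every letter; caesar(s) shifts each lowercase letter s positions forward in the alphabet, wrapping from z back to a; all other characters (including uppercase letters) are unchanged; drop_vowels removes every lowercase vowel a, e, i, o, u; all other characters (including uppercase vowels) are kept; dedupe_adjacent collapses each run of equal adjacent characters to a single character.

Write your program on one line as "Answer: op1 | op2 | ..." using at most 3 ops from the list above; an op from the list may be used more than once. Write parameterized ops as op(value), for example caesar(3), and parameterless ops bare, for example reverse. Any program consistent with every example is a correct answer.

drop(1) | take(4) | drop_vowels

Check, running the answer program on each example:
  "ewvkqr" -> "wvkqr" -> "wvkq" -> "wvkq"
  "qctx" -> "ctx" -> "ctx" -> "ctx"
  "aux" -> "ux" -> "ux" -> "x"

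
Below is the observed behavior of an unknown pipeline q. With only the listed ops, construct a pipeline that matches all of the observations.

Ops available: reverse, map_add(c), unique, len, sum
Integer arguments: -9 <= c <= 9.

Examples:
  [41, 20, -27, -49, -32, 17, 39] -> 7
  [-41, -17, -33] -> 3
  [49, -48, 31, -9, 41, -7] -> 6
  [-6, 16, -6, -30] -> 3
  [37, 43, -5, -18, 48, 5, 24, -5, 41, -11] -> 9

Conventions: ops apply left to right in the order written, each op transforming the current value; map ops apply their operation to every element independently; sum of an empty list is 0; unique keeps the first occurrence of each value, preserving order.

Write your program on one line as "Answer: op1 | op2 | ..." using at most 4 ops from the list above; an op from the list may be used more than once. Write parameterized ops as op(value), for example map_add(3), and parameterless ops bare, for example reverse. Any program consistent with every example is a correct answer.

map_add(-1) | reverse | unique | len

Check, running the answer program on each example:
  [41, 20, -27, -49, -32, 17, 39] -> [40, 19, -28, -50, -33, 16, 38] -> [38, 16, -33, -50, -28, 19, 40] -> [38, 16, -33, -50, -28, 19, 40] -> 7
  [-41, -17, -33] -> [-42, -18, -34] -> [-34, -18, -42] -> [-34, -18, -42] -> 3
  [49, -48, 31, -9, 41, -7] -> [48, -49, 30, -10, 40, -8] -> [-8, 40, -10, 30, -49, 48] -> [-8, 40, -10, 30, -49, 48] -> 6
  [-6, 16, -6, -30] -> [-7, 15, -7, -31] -> [-31, -7, 15, -7] -> [-31, -7, 15] -> 3
  [37, 43, -5, -18, 48, 5, 24, -5, 41, -11] -> [36, 42, -6, -19, 47, 4, 23, -6, 40, -12] -> [-12, 40, -6, 23, 4, 47, -19, -6, 42, 36] -> [-12, 40, -6, 23, 4, 47, -19, 42, 36] -> 9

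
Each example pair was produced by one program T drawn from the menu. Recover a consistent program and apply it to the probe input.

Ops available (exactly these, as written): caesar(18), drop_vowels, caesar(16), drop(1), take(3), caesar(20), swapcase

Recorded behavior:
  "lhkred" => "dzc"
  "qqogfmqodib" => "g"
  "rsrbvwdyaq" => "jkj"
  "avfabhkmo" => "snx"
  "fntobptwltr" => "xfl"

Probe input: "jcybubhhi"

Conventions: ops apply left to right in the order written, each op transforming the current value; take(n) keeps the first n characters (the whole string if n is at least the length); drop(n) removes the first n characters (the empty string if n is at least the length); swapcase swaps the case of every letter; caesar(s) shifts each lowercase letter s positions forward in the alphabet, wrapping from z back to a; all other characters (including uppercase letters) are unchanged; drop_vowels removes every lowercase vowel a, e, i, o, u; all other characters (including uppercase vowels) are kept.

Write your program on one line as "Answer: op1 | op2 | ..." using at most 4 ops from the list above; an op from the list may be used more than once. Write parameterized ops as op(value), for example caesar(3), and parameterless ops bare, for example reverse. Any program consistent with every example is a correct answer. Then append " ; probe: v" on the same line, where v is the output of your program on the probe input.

caesar(18) | take(3) | drop_vowels ; probe: "bq"

Check, running the answer program on each example:
  "lhkred" -> "dzcjwv" -> "dzc" -> "dzc"
  "qqogfmqodib" -> "iigyxeigvat" -> "iig" -> "g"
  "rsrbvwdyaq" -> "jkjtnovqsi" -> "jkj" -> "jkj"
  "avfabhkmo" -> "snxstzceg" -> "snx" -> "snx"
  "fntobptwltr" -> "xflgthlodlj" -> "xfl" -> "xfl"
  probe: "jcybubhhi" -> "buqtmtzza" -> "buq" -> "bq"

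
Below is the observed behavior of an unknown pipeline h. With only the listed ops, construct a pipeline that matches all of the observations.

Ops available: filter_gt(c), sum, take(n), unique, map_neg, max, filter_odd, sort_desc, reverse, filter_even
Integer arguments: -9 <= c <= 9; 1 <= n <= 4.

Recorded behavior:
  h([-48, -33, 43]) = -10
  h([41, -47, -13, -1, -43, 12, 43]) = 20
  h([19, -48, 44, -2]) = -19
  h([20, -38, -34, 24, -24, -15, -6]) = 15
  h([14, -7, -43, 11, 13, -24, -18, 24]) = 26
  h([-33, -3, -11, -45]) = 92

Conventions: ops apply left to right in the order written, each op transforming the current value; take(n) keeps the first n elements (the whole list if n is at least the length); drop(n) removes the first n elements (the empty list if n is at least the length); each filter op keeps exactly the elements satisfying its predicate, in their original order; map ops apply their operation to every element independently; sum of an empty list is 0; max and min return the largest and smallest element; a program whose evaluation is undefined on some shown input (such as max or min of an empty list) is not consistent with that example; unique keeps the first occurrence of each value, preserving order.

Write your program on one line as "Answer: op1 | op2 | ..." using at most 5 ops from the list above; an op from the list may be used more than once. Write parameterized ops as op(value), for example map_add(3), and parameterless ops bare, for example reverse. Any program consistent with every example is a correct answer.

sort_desc | map_neg | filter_odd | sum

Check, running the answer program on each example:
  [-48, -33, 43] -> [43, -33, -48] -> [-43, 33, 48] -> [-43, 33] -> -10
  [41, -47, -13, -1, -43, 12, 43] -> [43, 41, 12, -1, -13, -43, -47] -> [-43, -41, -12, 1, 13, 43, 47] -> [-43, -41, 1, 13, 43, 47] -> 20
  [19, -48, 44, -2] -> [44, 19, -2, -48] -> [-44, -19, 2, 48] -> [-19] -> -19
  [20, -38, -34, 24, -24, -15, -6] -> [24, 20, -6, -15, -24, -34, -38] -> [-24, -20, 6, 15, 24, 34, 38] -> [15] -> 15
  [14, -7, -43, 11, 13, -24, -18, 24] -> [24, 14, 13, 11, -7, -18, -24, -43] -> [-24, -14, -13, -11, 7, 18, 24, 43] -> [-13, -11, 7, 43] -> 26
  [-33, -3, -11, -45] -> [-3, -11, -33, -45] -> [3, 11, 33, 45] -> [3, 11, 33, 45] -> 92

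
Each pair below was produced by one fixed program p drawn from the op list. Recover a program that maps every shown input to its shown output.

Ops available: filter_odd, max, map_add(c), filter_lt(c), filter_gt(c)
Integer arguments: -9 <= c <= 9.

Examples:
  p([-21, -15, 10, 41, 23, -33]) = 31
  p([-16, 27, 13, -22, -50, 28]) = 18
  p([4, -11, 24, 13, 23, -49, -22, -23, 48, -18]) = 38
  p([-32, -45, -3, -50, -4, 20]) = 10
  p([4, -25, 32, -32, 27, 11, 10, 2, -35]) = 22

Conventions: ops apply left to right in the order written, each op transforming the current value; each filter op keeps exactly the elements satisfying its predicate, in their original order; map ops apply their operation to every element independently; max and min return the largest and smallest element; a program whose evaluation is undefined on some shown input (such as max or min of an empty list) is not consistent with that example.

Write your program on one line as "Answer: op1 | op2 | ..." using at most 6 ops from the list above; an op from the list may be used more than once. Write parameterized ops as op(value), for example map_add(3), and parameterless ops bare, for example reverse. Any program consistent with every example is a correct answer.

map_add(-7) | map_add(-3) | filter_gt(-1) | filter_gt(0) | max

Check, running the answer program on each example:
  [-21, -15, 10, 41, 23, -33] -> [-28, -22, 3, 34, 16, -40] -> [-31, -25, 0, 31, 13, -43] -> [0, 31, 13] -> [31, 13] -> 31
  [-16, 27, 13, -22, -50, 28] -> [-23, 20, 6, -29, -57, 21] -> [-26, 17, 3, -32, -60, 18] -> [17, 3, 18] -> [17, 3, 18] -> 18
  [4, -11, 24, 13, 23, -49, -22, -23, 48, -18] -> [-3, -18, 17, 6, 16, -56, -29, -30, 41, -25] -> [-6, -21, 14, 3, 13, -59, -32, -33, 38, -28] -> [14, 3, 13, 38] -> [14, 3, 13, 38] -> 38
  [-32, -45, -3, -50, -4, 20] -> [-39, -52, -10, -57, -11, 13] -> [-42, -55, -13, -60, -14, 10] -> [10] -> [10] -> 10
  [4, -25, 32, -32, 27, 11, 10, 2, -35] -> [-3, -32, 25, -39, 20, 4, 3, -5, -42] -> [-6, -35, 22, -42, 17, 1, 0, -8, -45] -> [22, 17, 1, 0] -> [22, 17, 1] -> 22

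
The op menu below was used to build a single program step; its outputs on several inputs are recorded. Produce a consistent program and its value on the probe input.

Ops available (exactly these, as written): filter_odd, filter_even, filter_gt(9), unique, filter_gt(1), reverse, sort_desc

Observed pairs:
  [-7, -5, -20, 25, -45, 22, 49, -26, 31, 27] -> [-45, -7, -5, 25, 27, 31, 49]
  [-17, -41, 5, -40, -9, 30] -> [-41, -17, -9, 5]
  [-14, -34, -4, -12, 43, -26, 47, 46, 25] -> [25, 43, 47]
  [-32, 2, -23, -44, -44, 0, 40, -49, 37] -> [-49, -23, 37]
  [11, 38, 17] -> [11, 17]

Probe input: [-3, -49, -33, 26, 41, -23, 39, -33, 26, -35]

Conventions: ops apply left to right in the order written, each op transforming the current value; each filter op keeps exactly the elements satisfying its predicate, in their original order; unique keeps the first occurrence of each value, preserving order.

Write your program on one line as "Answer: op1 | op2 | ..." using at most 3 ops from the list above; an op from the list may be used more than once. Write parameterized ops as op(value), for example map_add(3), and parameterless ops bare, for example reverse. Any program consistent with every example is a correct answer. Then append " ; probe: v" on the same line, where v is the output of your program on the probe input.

sort_desc | reverse | filter_odd ; probe: [-49, -35, -33, -33, -23, -3, 39, 41]

Check, running the answer program on each example:
  [-7, -5, -20, 25, -45, 22, 49, -26, 31, 27] -> [49, 31, 27, 25, 22, -5, -7, -20, -26, -45] -> [-45, -26, -20, -7, -5, 22, 25, 27, 31, 49] -> [-45, -7, -5, 25, 27, 31, 49]
  [-17, -41, 5, -40, -9, 30] -> [30, 5, -9, -17, -40, -41] -> [-41, -40, -17, -9, 5, 30] -> [-41, -17, -9, 5]
  [-14, -34, -4, -12, 43, -26, 47, 46, 25] -> [47, 46, 43, 25, -4, -12, -14, -26, -34] -> [-34, -26, -14, -12, -4, 25, 43, 46, 47] -> [25, 43, 47]
  [-32, 2, -23, -44, -44, 0, 40, -49, 37] -> [40, 37, 2, 0, -23, -32, -44, -44, -49] -> [-49, -44, -44, -32, -23, 0, 2, 37, 40] -> [-49, -23, 37]
  [11, 38, 17] -> [38, 17, 11] -> [11, 17, 38] -> [11, 17]
  probe: [-3, -49, -33, 26, 41, -23, 39, -33, 26, -35] -> [41, 39, 26, 26, -3, -23, -33, -33, -35, -49] -> [-49, -35, -33, -33, -23, -3, 26, 26, 39, 41] -> [-49, -35, -33, -33, -23, -3, 39, 41]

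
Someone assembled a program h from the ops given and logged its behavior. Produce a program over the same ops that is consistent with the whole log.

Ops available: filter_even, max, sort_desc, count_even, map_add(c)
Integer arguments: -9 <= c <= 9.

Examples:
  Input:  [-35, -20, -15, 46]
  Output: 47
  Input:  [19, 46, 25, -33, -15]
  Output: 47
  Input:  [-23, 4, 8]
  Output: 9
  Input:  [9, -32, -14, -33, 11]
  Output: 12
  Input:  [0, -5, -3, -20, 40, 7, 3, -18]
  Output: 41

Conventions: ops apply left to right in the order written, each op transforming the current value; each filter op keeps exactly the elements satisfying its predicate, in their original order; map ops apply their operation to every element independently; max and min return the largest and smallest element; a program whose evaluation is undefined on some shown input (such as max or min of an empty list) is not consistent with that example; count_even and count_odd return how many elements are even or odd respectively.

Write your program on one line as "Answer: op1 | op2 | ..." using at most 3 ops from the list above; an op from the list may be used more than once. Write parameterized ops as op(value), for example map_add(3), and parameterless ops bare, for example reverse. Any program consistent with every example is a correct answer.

sort_desc | map_add(1) | max

Check, running the answer program on each example:
  [-35, -20, -15, 46] -> [46, -15, -20, -35] -> [47, -14, -19, -34] -> 47
  [19, 46, 25, -33, -15] -> [46, 25, 19, -15, -33] -> [47, 26, 20, -14, -32] -> 47
  [-23, 4, 8] -> [8, 4, -23] -> [9, 5, -22] -> 9
  [9, -32, -14, -33, 11] -> [11, 9, -14, -32, -33] -> [12, 10, -13, -31, -32] -> 12
  [0, -5, -3, -20, 40, 7, 3, -18] -> [40, 7, 3, 0, -3, -5, -18, -20] -> [41, 8, 4, 1, -2, -4, -17, -19] -> 41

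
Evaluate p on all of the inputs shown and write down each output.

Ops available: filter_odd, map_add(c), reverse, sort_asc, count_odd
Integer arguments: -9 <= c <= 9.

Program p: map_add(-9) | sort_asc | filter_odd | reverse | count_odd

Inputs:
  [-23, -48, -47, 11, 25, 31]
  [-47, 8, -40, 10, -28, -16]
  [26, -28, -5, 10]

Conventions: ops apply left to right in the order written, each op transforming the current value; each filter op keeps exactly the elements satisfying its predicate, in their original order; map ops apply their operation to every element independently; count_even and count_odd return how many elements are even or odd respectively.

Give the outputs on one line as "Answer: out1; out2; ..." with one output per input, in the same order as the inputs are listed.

1; 5; 3

Execution, op by op:
  [-23, -48, -47, 11, 25, 31] -> [-32, -57, -56, 2, 16, 22] -> [-57, -56, -32, 2, 16, 22] -> [-57] -> [-57] -> 1
  [-47, 8, -40, 10, -28, -16] -> [-56, -1, -49, 1, -37, -25] -> [-56, -49, -37, -25, -1, 1] -> [-49, -37, -25, -1, 1] -> [1, -1, -25, -37, -49] -> 5
  [26, -28, -5, 10] -> [17, -37, -14, 1] -> [-37, -14, 1, 17] -> [-37, 1, 17] -> [17, 1, -37] -> 3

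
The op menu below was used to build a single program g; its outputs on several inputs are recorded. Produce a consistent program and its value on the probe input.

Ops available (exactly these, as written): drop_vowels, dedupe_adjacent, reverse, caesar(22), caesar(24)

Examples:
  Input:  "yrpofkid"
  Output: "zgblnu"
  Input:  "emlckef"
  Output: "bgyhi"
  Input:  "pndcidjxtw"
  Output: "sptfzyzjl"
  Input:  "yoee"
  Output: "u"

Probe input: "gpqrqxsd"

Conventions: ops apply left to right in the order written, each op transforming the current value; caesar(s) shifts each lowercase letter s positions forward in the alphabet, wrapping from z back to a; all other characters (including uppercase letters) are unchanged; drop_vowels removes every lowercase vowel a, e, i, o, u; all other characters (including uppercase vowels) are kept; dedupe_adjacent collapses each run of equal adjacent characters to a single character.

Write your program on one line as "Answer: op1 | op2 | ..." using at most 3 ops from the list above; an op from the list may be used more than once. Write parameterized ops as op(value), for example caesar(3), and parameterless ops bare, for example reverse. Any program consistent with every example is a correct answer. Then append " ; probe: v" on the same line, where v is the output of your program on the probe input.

drop_vowels | reverse | caesar(22) ; probe: "zotmnmlc"

Check, running the answer program on each example:
  "yrpofkid" -> "yrpfkd" -> "dkfpry" -> "zgblnu"
  "emlckef" -> "mlckf" -> "fkclm" -> "bgyhi"
  "pndcidjxtw" -> "pndcdjxtw" -> "wtxjdcdnp" -> "sptfzyzjl"
  "yoee" -> "y" -> "y" -> "u"
  probe: "gpqrqxsd" -> "gpqrqxsd" -> "dsxqrqpg" -> "zotmnmlc"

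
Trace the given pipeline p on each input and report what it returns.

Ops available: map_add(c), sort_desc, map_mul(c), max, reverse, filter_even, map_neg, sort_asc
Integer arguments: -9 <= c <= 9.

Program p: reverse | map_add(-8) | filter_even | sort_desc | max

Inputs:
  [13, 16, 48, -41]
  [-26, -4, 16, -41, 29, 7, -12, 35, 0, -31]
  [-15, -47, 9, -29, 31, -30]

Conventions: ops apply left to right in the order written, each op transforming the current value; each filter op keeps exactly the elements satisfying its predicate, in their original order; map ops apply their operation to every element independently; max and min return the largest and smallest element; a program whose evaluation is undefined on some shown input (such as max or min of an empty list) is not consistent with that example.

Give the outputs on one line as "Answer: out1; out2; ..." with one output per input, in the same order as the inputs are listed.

Execution, op by op:
  [13, 16, 48, -41] -> [-41, 48, 16, 13] -> [-49, 40, 8, 5] -> [40, 8] -> [40, 8] -> 40
  [-26, -4, 16, -41, 29, 7, -12, 35, 0, -31] -> [-31, 0, 35, -12, 7, 29, -41, 16, -4, -26] -> [-39, -8, 27, -20, -1, 21, -49, 8, -12, -34] -> [-8, -20, 8, -12, -34] -> [8, -8, -12, -20, -34] -> 8
  [-15, -47, 9, -29, 31, -30] -> [-30, 31, -29, 9, -47, -15] -> [-38, 23, -37, 1, -55, -23] -> [-38] -> [-38] -> -38

40; 8; -38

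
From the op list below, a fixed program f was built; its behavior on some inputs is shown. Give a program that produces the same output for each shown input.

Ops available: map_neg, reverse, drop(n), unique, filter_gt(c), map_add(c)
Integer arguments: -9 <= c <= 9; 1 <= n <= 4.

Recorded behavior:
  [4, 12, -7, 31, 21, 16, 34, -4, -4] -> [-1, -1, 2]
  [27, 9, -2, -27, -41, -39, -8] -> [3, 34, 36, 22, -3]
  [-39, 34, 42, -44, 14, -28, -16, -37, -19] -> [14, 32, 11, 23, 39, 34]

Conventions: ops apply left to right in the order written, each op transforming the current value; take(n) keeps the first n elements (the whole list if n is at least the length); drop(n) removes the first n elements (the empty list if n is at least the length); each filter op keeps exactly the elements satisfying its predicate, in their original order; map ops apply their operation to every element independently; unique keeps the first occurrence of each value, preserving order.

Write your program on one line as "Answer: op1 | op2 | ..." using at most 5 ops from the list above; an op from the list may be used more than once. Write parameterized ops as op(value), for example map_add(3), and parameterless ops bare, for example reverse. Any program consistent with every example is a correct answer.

map_add(5) | map_neg | reverse | filter_gt(-9)

Check, running the answer program on each example:
  [4, 12, -7, 31, 21, 16, 34, -4, -4] -> [9, 17, -2, 36, 26, 21, 39, 1, 1] -> [-9, -17, 2, -36, -26, -21, -39, -1, -1] -> [-1, -1, -39, -21, -26, -36, 2, -17, -9] -> [-1, -1, 2]
  [27, 9, -2, -27, -41, -39, -8] -> [32, 14, 3, -22, -36, -34, -3] -> [-32, -14, -3, 22, 36, 34, 3] -> [3, 34, 36, 22, -3, -14, -32] -> [3, 34, 36, 22, -3]
  [-39, 34, 42, -44, 14, -28, -16, -37, -19] -> [-34, 39, 47, -39, 19, -23, -11, -32, -14] -> [34, -39, -47, 39, -19, 23, 11, 32, 14] -> [14, 32, 11, 23, -19, 39, -47, -39, 34] -> [14, 32, 11, 23, 39, 34]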